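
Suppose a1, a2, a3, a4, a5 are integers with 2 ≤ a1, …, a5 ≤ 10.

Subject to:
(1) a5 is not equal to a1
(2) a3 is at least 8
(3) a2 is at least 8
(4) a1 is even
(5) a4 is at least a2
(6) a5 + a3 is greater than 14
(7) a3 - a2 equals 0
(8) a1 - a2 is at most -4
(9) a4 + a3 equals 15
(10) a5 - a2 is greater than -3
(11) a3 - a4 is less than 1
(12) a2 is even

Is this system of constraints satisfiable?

Unsatisfiable

From constraints 3 and 5: a4 ≥ a2 ≥ 8. From constraint 2: a3 ≥ 8. Hence a4 + a3 ≥ 16. But constraint 9 requires a4 + a3 = 15, and 15 < 16. Contradiction.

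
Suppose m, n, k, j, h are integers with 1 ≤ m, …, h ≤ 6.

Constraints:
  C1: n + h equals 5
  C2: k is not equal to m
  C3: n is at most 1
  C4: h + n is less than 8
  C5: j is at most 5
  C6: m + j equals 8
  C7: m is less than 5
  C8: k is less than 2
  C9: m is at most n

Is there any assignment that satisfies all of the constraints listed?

From constraints 3 and 9: m ≤ n ≤ 1. From constraint 5: j ≤ 5. Hence m + j ≤ 6. But constraint 6 requires m + j = 8, and 8 > 6. Contradiction.

Unsatisfiable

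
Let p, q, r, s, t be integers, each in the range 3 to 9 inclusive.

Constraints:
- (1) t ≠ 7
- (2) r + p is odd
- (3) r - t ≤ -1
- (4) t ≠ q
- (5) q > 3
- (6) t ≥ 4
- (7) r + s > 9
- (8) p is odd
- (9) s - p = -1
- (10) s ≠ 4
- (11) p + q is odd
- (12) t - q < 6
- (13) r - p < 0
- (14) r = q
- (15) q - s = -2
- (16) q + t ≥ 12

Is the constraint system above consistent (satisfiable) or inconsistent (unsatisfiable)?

One satisfying assignment is p = 7, q = 4, r = 4, s = 6, t = 8.
For the less obvious constraints — constraint 3: r - t = -4; constraint 7: r + s = 10 — and the others hold by inspection.

Satisfiable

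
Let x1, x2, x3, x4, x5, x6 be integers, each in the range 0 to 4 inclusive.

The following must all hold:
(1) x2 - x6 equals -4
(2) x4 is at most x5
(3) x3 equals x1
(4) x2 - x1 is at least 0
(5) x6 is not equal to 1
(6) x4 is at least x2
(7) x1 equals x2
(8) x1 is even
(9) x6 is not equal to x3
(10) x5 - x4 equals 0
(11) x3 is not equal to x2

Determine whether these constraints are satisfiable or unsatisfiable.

From constraints 3 and 7, x3 = x1 = x2, so x3 = x2. But constraint 11 says x3 ≠ x2. Contradiction.

Unsatisfiable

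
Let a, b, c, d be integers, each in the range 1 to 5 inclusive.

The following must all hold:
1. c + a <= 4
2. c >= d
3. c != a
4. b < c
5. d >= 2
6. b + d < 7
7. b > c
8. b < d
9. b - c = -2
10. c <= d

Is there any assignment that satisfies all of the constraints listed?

Constraints 2, 7, and 8 give b < d, d ≤ c, c < b. Chaining: b < d ≤ c < b, which forces b < b — impossible.

Unsatisfiable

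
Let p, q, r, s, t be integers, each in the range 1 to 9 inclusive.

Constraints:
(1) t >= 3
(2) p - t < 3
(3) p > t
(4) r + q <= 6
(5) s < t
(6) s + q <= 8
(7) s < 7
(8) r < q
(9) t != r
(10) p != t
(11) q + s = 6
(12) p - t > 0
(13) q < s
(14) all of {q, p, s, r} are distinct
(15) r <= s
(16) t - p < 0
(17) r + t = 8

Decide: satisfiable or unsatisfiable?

Satisfiable

One satisfying assignment is p = 9, q = 2, r = 1, s = 4, t = 7.
For the less obvious constraints — constraint 2: p - t = 2; constraint 4: r + q = 3; constraint 6: s + q = 6 — and the others hold by inspection.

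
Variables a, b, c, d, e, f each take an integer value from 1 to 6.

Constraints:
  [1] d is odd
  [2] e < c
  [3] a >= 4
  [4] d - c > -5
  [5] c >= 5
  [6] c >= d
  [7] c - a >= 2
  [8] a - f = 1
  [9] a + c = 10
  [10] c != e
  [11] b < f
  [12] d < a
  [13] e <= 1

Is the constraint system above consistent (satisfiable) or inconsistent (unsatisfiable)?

Satisfiable

Setting (a, b, c, d, e, f) = (4, 2, 6, 3, 1, 3) satisfies everything: constraint 4: d - c = -3; constraint 7: c - a = 2; constraint 8: a - f = 1, and the others follow.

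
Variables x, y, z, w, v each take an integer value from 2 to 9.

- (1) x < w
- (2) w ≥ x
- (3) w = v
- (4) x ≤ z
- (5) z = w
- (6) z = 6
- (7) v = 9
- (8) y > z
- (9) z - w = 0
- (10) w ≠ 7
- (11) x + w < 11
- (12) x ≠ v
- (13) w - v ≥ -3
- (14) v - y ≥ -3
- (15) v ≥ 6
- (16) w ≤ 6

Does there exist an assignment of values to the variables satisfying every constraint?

Constraint 6 fixes z = 6 and constraint 7 fixes v = 9. Constraints 3 and 5 give z = w = v, so z = v. But 6 ≠ 9 — contradiction.

Unsatisfiable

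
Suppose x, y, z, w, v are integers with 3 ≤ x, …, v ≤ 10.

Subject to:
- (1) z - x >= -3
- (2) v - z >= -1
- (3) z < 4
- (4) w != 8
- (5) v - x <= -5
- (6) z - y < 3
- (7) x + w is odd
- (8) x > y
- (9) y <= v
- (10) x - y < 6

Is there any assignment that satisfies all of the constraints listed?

Constraints 1, 2, and 5 give x − v ≥ 5, v − z ≥ -1, z − x ≥ -3.
Adding all 3 inequalities: the left sides telescope to 0, and the right sides sum to 5 + (-1) + (-3) = 1. So 0 ≥ 1, which is false.

Unsatisfiable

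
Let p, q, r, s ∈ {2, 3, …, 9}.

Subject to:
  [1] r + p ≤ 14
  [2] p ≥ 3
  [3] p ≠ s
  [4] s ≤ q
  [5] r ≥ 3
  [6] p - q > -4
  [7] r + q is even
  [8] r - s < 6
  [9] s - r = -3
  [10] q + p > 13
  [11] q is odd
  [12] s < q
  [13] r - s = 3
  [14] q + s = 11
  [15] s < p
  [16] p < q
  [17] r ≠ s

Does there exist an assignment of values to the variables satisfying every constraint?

Satisfiable

The assignment p = 7, q = 9, r = 5, s = 2 works:
  constraint 1 holds since r + p = 12.
  constraint 6 holds since p - q = -2.
  constraint 8 holds since r - s = 3.
The rest check out directly.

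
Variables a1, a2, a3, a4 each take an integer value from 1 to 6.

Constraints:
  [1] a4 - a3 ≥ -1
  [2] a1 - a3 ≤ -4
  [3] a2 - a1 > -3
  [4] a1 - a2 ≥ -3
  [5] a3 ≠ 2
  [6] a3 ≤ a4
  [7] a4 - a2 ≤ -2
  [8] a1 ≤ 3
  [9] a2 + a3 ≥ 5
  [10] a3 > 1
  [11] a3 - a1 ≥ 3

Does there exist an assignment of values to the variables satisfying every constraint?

Unsatisfiable

Constraints 1, 2, 4, and 7 give a1 − a2 ≥ -3, a2 − a4 ≥ 2, a4 − a3 ≥ -1, a3 − a1 ≥ 4.
Adding all 4 inequalities: the left sides telescope to 0, and the right sides sum to (-3) + 2 + (-1) + 4 = 2. So 0 ≥ 2, which is false.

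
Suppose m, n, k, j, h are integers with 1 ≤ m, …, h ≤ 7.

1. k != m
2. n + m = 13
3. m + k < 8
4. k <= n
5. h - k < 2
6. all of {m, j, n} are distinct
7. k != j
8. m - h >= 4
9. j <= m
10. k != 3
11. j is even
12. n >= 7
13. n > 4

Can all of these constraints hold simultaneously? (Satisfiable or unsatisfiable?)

Satisfiable

Take m = 6, n = 7, k = 1, j = 4, h = 1. Then constraint 2: n + m = 13; constraint 3: m + k = 7; constraint 5: h - k = 0, and every other listed constraint is also met.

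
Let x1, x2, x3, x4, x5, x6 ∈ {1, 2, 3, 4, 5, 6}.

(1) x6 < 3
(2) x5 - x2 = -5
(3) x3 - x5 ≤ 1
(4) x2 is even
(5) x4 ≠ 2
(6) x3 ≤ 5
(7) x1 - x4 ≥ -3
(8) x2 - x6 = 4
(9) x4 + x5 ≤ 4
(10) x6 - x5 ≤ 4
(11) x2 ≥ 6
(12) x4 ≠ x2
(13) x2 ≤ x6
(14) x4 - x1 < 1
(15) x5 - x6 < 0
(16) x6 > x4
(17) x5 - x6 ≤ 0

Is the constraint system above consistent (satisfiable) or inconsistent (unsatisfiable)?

Unsatisfiable

From constraints 11 and 13: x6 ≥ x2 and x2 ≥ 6, so x6 ≥ 6. From constraint 1: x6 ≤ 2. But 2 < 6, so no value of x6 works.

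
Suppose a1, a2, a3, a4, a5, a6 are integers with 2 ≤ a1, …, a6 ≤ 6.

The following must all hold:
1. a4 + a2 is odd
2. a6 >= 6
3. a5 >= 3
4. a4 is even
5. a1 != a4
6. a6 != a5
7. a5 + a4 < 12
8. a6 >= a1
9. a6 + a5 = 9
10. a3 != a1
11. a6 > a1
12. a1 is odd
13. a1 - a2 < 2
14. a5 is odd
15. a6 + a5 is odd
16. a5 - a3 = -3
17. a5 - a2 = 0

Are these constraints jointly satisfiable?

Try a1 = 3, a2 = 3, a3 = 6, a4 = 6, a5 = 3, a6 = 6.
Check constraint 7: a5 + a4 = 9; constraint 9: a6 + a5 = 9. The remaining constraints are straightforward to verify.

Satisfiable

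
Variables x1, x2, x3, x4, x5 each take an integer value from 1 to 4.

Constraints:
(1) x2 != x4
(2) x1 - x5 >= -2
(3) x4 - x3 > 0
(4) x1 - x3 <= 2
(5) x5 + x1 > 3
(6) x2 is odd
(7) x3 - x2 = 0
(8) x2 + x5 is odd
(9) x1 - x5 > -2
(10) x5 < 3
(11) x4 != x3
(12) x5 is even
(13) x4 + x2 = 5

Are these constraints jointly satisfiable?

The assignment x1 = 2, x2 = 1, x3 = 1, x4 = 4, x5 = 2 works:
  constraint 2 holds since x1 - x5 = 0.
  constraint 3 holds since x4 - x3 = 3.
The rest check out directly.

Satisfiable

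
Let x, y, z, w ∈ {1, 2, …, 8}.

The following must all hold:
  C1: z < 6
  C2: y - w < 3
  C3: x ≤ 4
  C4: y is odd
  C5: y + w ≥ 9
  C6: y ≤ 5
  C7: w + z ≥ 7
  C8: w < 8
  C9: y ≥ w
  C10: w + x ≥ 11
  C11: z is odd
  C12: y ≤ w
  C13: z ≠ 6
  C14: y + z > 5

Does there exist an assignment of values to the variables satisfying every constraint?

Unsatisfiable

From constraints 6 and 9: w ≤ y ≤ 5. From constraint 3: x ≤ 4. Hence w + x ≤ 9. But constraint 10 requires w + x ≥ 11, and 11 > 9. Contradiction.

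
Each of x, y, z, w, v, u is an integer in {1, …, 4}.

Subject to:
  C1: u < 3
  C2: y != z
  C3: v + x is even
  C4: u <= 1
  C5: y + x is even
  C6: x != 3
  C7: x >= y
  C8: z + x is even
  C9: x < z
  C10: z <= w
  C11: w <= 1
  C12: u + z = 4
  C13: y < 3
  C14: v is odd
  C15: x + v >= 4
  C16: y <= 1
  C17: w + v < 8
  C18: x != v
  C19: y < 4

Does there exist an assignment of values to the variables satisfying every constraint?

Unsatisfiable

From constraint 4: u ≤ 1. From constraints 10 and 11: z ≤ w ≤ 1. Hence u + z ≤ 2. But constraint 12 requires u + z = 4, and 4 > 2. Contradiction.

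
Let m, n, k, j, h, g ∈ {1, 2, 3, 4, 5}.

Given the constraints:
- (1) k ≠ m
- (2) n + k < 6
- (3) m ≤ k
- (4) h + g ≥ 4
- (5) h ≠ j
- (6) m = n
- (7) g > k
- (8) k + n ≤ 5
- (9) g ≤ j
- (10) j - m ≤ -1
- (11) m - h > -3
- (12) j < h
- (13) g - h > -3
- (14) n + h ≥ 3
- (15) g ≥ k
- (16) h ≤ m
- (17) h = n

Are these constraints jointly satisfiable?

Unsatisfiable

Constraints 3, 7, 9, 12, and 16 give g ≤ j, j < h, h ≤ m, m ≤ k, k < g. Chaining: g ≤ j < h ≤ m ≤ k < g, which forces g < g — impossible.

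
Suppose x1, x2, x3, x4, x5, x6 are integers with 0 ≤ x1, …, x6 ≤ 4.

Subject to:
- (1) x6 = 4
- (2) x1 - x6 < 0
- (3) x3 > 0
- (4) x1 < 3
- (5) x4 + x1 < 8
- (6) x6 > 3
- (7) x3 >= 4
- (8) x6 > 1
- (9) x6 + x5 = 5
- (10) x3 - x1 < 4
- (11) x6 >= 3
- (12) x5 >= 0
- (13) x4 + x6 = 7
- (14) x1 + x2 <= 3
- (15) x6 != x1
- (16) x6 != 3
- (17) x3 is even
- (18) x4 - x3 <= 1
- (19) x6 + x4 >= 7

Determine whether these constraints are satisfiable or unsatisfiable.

Satisfiable

One satisfying assignment is x1 = 2, x2 = 1, x3 = 4, x4 = 3, x5 = 1, x6 = 4.
For the less obvious constraints — constraint 2: x1 - x6 = -2; constraint 5: x4 + x1 = 5; constraint 9: x6 + x5 = 5 — and the others hold by inspection.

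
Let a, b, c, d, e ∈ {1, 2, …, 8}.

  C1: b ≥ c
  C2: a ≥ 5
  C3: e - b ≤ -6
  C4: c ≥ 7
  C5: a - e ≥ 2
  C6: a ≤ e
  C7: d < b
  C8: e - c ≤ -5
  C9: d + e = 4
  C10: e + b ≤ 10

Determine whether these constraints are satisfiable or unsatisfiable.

Unsatisfiable

From constraints 2 and 6: e ≥ a ≥ 5. From constraints 1 and 4: b ≥ c ≥ 7. Hence e + b ≥ 12. But constraint 10 requires e + b ≤ 10, and 10 < 12. Contradiction.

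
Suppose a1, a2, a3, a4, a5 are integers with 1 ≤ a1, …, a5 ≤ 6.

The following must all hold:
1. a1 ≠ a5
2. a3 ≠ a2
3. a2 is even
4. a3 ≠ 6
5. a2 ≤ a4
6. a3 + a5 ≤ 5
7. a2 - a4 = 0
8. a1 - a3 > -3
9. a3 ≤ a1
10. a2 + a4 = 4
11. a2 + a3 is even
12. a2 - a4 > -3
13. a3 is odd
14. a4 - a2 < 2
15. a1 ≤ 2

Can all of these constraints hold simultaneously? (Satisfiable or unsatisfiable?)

Constraint 3 makes a2 even and constraint 13 makes a3 odd, so a2 + a3 must be odd. Constraint 11 says a2 + a3 is even — contradiction.

Unsatisfiable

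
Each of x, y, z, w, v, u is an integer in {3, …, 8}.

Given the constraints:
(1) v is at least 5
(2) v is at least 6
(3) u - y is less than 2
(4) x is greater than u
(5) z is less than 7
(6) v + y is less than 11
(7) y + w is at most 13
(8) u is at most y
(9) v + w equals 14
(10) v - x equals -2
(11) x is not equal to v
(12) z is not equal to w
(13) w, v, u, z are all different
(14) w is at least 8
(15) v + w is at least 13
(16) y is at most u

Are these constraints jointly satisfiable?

The assignment x = 8, y = 3, z = 4, w = 8, v = 6, u = 3 works:
  constraint 3 holds since u - y = 0.
  constraint 6 holds since v + y = 9.
  constraint 7 holds since y + w = 11.
The rest check out directly.

Satisfiable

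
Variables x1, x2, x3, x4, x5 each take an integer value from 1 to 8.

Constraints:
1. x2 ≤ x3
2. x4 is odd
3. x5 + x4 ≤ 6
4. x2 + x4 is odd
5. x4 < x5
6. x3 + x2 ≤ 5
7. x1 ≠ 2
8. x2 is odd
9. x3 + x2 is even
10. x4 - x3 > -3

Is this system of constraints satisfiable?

Unsatisfiable

Constraint 8 makes x2 odd and constraint 2 makes x4 odd, so x2 + x4 must be even. Constraint 4 says x2 + x4 is odd — contradiction.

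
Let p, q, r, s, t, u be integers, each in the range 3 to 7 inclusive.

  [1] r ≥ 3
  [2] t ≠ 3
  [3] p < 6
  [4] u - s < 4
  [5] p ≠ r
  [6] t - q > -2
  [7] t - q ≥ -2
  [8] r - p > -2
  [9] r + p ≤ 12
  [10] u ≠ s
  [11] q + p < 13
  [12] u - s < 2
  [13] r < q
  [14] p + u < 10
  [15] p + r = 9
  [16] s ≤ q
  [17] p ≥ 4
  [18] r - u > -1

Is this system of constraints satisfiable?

Try p = 5, q = 7, r = 4, s = 3, t = 6, u = 4.
Check constraint 4: u - s = 1; constraint 6: t - q = -1. The remaining constraints are straightforward to verify.

Satisfiable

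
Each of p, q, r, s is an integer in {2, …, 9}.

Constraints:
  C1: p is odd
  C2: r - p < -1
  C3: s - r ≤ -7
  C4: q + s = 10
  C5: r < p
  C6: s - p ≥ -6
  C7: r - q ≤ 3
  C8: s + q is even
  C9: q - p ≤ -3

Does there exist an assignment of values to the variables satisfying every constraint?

Unsatisfiable

Constraints 3, 6, 7, and 9 give s − p ≥ -6, p − q ≥ 3, q − r ≥ -3, r − s ≥ 7.
Adding all 4 inequalities: the left sides telescope to 0, and the right sides sum to (-6) + 3 + (-3) + 7 = 1. So 0 ≥ 1, which is false.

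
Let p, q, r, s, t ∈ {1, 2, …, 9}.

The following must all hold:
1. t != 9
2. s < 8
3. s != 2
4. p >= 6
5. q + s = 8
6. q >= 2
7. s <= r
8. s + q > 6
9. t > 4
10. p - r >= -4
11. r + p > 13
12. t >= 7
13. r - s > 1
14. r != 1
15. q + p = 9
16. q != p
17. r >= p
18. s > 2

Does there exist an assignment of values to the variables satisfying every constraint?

Take p = 6, q = 3, r = 9, s = 5, t = 8. Then constraint 5: q + s = 8; constraint 8: s + q = 8; constraint 10: p - r = -3, and every other listed constraint is also met.

Satisfiable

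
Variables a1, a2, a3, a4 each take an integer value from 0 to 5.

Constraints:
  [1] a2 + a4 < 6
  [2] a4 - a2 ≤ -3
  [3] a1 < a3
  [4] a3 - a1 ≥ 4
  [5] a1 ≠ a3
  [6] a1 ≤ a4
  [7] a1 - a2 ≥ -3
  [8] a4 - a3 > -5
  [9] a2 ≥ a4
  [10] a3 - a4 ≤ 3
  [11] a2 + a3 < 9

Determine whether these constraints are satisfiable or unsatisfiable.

Unsatisfiable

Constraints 2, 4, 7, and 10 give a3 − a1 ≥ 4, a1 − a2 ≥ -3, a2 − a4 ≥ 3, a4 − a3 ≥ -3.
Adding all 4 inequalities: the left sides telescope to 0, and the right sides sum to 4 + (-3) + 3 + (-3) = 1. So 0 ≥ 1, which is false.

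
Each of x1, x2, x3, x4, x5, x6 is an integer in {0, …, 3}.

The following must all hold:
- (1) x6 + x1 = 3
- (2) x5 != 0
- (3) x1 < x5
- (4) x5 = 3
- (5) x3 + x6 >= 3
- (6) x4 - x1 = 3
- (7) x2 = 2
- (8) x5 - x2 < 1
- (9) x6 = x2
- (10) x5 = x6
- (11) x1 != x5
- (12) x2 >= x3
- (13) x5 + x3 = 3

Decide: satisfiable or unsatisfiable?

Unsatisfiable

Constraint 4 fixes x5 = 3 and constraint 7 fixes x2 = 2. Constraints 9 and 10 give x5 = x6 = x2, so x5 = x2. But 3 ≠ 2 — contradiction.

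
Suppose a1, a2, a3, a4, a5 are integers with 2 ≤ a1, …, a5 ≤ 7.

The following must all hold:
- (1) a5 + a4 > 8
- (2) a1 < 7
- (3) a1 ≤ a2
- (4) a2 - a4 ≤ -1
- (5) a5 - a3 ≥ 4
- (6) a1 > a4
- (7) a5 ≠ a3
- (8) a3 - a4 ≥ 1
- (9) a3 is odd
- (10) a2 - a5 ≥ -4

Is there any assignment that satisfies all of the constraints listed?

Constraints 4, 5, 8, and 10 give a2 − a5 ≥ -4, a5 − a3 ≥ 4, a3 − a4 ≥ 1, a4 − a2 ≥ 1.
Adding all 4 inequalities: the left sides telescope to 0, and the right sides sum to (-4) + 4 + 1 + 1 = 2. So 0 ≥ 2, which is false.

Unsatisfiable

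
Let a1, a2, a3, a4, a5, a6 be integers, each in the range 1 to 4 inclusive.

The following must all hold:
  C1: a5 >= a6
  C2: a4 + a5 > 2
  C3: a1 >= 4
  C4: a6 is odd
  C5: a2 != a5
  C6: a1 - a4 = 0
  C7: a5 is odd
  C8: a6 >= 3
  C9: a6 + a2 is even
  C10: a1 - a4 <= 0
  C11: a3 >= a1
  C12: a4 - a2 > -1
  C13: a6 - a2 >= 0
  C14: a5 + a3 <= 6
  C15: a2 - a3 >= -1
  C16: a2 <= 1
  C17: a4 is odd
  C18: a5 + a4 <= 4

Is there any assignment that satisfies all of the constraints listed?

Unsatisfiable

From constraints 1 and 8: a5 ≥ a6 ≥ 3. From constraints 3 and 11: a3 ≥ a1 ≥ 4. Hence a5 + a3 ≥ 7. But constraint 14 requires a5 + a3 ≤ 6, and 6 < 7. Contradiction.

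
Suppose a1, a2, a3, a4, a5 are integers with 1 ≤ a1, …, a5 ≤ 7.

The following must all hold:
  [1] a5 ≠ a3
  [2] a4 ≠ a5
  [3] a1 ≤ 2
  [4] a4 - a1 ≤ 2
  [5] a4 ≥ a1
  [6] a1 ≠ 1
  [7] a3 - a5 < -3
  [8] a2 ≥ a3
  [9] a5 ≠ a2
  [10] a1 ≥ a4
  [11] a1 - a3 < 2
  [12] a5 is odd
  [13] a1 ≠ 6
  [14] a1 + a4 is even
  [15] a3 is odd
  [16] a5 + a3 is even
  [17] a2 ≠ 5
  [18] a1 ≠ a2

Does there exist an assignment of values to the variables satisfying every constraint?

Satisfiable

Setting (a1, a2, a3, a4, a5) = (2, 1, 1, 2, 5) satisfies everything: constraint 4: a4 - a1 = 0; constraint 7: a3 - a5 = -4; constraint 11: a1 - a3 = 1, and the others follow.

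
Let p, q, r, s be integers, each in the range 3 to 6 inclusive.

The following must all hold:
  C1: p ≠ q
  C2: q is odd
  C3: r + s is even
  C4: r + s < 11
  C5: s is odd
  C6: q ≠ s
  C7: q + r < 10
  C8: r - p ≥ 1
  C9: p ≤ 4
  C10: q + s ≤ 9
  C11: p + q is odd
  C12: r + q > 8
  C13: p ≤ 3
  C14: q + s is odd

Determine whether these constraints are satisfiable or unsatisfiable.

Unsatisfiable

Constraint 2 makes q odd and constraint 5 makes s odd, so q + s must be even. Constraint 14 says q + s is odd — contradiction.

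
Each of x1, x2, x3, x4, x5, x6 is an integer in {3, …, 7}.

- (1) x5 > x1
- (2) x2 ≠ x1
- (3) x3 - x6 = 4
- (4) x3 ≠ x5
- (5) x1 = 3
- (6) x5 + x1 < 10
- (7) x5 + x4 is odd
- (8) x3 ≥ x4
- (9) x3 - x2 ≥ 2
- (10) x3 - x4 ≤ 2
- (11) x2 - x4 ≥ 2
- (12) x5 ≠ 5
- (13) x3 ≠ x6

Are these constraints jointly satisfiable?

Unsatisfiable

Constraints 9, 10, and 11 give x4 − x3 ≥ -2, x3 − x2 ≥ 2, x2 − x4 ≥ 2.
Adding all 3 inequalities: the left sides telescope to 0, and the right sides sum to (-2) + 2 + 2 = 2. So 0 ≥ 2, which is false.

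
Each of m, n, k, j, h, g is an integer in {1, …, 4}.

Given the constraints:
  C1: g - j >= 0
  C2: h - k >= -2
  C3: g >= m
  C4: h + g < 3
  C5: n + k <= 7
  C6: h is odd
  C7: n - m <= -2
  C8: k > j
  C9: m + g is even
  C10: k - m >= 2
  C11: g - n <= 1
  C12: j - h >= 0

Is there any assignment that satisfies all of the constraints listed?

Constraints 1, 2, 7, 10, 11, and 12 give n − g ≥ -1, g − j ≥ 0, j − h ≥ 0, h − k ≥ -2, k − m ≥ 2, m − n ≥ 2.
Adding all 6 inequalities: the left sides telescope to 0, and the right sides sum to (-1) + 0 + 0 + (-2) + 2 + 2 = 1. So 0 ≥ 1, which is false.

Unsatisfiable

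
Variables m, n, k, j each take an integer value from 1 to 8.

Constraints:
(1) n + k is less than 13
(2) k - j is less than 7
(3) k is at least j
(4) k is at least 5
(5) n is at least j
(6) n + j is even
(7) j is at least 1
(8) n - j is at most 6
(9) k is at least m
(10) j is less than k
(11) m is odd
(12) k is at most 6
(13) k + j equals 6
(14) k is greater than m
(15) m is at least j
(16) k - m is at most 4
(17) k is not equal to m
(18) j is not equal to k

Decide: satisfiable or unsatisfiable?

Satisfiable

Take m = 1, n = 5, k = 5, j = 1. Then constraint 1: n + k = 10; constraint 2: k - j = 4; constraint 8: n - j = 4, and every other listed constraint is also met.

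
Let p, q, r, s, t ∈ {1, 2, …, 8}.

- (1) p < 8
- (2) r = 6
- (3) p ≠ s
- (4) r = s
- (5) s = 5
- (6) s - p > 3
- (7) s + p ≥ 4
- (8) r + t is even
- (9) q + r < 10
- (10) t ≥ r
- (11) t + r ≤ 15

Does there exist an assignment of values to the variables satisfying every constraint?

Constraint 2 fixes r = 6 and constraint 5 fixes s = 5, but constraint 4 requires r = s. Since 6 ≠ 5, contradiction.

Unsatisfiable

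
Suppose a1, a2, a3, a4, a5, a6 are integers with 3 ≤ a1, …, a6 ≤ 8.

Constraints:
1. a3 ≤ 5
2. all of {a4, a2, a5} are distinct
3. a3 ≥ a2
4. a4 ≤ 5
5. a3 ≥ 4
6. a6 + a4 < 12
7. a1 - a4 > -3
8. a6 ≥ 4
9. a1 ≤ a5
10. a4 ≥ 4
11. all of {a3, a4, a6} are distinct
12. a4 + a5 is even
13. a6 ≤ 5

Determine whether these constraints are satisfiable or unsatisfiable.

Constraints 1, 4, 5, 8, 10, and 13 confine each of a3, a4, a6 to the 2 values {4, 5}.
Constraint 11 requires all 3 of them to be distinct, but only 2 values are available — impossible by the pigeonhole principle.

Unsatisfiable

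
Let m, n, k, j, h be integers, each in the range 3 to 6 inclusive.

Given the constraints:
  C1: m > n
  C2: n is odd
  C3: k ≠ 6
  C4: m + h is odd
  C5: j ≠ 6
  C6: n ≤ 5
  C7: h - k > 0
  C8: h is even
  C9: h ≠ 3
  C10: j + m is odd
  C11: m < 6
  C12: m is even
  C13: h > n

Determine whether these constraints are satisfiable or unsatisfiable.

Unsatisfiable

Constraint 12 makes m even and constraint 8 makes h even, so m + h must be even. Constraint 4 says m + h is odd — contradiction.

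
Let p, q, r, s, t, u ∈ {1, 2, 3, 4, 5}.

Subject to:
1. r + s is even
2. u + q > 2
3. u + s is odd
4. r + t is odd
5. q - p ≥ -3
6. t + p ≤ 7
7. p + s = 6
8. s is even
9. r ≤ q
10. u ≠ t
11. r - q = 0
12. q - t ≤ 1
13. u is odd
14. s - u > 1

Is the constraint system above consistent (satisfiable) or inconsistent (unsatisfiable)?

Satisfiable

Take p = 2, q = 2, r = 2, s = 4, t = 3, u = 1. Then constraint 2: u + q = 3; constraint 5: q - p = 0, and every other listed constraint is also met.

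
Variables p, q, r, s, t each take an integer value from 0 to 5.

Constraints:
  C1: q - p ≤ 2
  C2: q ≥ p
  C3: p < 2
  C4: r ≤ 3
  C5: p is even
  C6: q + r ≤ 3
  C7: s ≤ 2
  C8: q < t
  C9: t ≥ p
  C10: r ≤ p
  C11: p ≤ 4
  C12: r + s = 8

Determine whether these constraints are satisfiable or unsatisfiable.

Unsatisfiable

From constraints 10 and 11: r ≤ p ≤ 4. From constraint 7: s ≤ 2. Hence r + s ≤ 6. But constraint 12 requires r + s = 8, and 8 > 6. Contradiction.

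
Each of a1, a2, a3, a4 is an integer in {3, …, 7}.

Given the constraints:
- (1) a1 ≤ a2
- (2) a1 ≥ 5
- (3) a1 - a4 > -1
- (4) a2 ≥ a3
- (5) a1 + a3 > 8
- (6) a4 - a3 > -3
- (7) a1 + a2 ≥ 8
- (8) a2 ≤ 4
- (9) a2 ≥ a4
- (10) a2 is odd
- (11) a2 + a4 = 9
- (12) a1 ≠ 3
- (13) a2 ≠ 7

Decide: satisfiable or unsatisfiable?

From constraint 2: a1 ≥ 5. From constraints 1 and 8: a1 ≤ a2 and a2 ≤ 4, so a1 ≤ 4. But 4 < 5, so no value of a1 works.

Unsatisfiable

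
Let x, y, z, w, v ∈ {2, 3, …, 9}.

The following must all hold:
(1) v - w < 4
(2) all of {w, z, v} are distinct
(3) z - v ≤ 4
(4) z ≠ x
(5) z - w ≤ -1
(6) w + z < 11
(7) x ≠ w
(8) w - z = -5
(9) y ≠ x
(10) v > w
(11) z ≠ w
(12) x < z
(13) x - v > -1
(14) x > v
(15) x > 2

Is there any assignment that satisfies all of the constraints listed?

Constraints 5, 10, 12, and 14 give x < z, z < w, w < v, v < x. Chaining: x < z < w < v < x, which forces x < x — impossible.

Unsatisfiable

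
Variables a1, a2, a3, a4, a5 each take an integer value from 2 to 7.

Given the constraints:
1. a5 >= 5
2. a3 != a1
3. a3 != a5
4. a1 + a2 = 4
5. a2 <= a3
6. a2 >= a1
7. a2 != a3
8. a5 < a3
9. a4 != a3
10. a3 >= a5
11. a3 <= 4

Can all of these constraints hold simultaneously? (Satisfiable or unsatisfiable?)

Unsatisfiable

From constraint 1: a5 ≥ 5. From constraints 10 and 11: a5 ≤ a3 and a3 ≤ 4, so a5 ≤ 4. But 4 < 5, so no value of a5 works.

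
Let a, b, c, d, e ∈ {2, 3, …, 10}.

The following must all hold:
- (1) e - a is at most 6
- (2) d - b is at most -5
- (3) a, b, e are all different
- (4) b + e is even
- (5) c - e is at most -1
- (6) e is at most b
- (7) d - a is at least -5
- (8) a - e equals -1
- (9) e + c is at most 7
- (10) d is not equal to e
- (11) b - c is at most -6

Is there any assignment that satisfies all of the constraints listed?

Unsatisfiable

Constraints 1, 2, 5, 7, and 11 give b − d ≥ 5, d − a ≥ -5, a − e ≥ -6, e − c ≥ 1, c − b ≥ 6.
Adding all 5 inequalities: the left sides telescope to 0, and the right sides sum to 5 + (-5) + (-6) + 1 + 6 = 1. So 0 ≥ 1, which is false.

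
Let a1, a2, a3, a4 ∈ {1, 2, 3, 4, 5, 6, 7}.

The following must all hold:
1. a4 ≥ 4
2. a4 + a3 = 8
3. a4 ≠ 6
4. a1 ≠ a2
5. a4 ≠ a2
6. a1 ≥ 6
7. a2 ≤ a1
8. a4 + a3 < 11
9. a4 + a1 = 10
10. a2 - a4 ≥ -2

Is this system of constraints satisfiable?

Satisfiable

Take a1 = 6, a2 = 2, a3 = 4, a4 = 4. Then constraint 2: a4 + a3 = 8; constraint 8: a4 + a3 = 8, and every other listed constraint is also met.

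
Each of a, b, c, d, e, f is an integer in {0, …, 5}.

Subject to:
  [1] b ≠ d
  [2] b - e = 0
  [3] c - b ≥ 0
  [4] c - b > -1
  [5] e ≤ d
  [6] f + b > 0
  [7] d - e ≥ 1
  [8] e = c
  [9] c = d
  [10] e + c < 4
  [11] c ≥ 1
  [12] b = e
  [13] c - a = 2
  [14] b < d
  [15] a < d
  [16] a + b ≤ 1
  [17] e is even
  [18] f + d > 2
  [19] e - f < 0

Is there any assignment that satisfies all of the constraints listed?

From constraints 8, 9, and 12, b = e = c = d, so b = d. But constraint 1 says b ≠ d. Contradiction.

Unsatisfiable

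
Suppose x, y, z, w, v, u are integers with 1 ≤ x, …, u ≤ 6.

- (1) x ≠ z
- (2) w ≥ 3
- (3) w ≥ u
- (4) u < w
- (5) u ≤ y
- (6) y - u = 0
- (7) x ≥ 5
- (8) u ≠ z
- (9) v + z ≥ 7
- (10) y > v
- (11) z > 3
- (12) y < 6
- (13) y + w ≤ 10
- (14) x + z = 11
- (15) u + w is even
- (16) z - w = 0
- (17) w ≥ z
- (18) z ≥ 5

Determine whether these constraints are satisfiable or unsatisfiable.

Setting (x, y, z, w, v, u) = (5, 2, 6, 6, 1, 2) satisfies everything: constraint 6: y - u = 0; constraint 9: v + z = 7; constraint 13: y + w = 8, and the others follow.

Satisfiable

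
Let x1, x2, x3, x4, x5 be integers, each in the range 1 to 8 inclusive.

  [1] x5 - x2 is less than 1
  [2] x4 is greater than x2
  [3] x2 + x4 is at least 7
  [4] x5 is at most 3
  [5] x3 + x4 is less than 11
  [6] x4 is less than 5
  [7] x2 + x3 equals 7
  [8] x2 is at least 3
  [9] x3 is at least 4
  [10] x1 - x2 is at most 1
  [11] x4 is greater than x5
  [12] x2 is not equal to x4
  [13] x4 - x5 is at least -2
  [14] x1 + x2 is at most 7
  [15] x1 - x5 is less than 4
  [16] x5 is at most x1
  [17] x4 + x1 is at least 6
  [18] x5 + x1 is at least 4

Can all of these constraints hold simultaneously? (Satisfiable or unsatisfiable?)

One satisfying assignment is x1 = 4, x2 = 3, x3 = 4, x4 = 4, x5 = 3.
For the less obvious constraints — constraint 1: x5 - x2 = 0; constraint 3: x2 + x4 = 7; constraint 5: x3 + x4 = 8 — and the others hold by inspection.

Satisfiable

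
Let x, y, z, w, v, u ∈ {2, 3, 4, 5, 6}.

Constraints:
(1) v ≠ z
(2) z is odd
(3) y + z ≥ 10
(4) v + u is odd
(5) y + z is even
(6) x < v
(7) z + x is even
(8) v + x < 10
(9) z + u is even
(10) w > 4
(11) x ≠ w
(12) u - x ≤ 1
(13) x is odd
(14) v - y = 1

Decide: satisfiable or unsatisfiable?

The assignment x = 3, y = 5, z = 5, w = 6, v = 6, u = 3 works:
  constraint 3 holds since y + z = 10.
  constraint 8 holds since v + x = 9.
  constraint 12 holds since u - x = 0.
The rest check out directly.

Satisfiable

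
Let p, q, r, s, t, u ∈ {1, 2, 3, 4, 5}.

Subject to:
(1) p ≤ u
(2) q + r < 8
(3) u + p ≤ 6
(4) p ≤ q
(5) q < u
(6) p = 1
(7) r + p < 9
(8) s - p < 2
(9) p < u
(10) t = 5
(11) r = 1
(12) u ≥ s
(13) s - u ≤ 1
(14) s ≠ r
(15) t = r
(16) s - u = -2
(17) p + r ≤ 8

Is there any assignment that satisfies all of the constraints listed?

Unsatisfiable

Constraint 10 fixes t = 5 and constraint 11 fixes r = 1, but constraint 15 requires t = r. Since 5 ≠ 1, contradiction.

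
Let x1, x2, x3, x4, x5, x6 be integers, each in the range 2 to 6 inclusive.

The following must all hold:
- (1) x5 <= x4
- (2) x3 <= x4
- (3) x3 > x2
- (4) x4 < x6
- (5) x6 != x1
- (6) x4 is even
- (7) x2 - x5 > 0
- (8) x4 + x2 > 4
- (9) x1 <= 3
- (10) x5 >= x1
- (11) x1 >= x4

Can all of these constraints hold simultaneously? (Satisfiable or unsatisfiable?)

Constraints 2, 3, 7, 10, and 11 give x3 ≤ x4, x4 ≤ x1, x1 ≤ x5, x5 < x2, x2 < x3. Chaining: x3 ≤ x4 ≤ x1 ≤ x5 < x2 < x3, which forces x3 < x3 — impossible.

Unsatisfiable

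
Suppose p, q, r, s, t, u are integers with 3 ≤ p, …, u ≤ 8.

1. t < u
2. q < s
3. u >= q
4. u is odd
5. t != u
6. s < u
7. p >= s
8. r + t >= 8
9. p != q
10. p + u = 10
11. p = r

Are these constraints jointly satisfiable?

Satisfiable

Try p = 5, q = 3, r = 5, s = 4, t = 4, u = 5.
Check constraint 8: r + t = 9; constraint 10: p + u = 10. The remaining constraints are straightforward to verify.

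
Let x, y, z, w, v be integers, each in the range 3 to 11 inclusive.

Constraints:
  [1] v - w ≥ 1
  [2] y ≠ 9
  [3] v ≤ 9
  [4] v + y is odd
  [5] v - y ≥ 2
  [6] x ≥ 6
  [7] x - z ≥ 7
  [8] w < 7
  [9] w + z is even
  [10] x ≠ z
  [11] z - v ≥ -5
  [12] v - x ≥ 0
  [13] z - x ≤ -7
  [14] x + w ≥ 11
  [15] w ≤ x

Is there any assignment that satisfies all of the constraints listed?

Constraints 11, 12, and 13 give z − v ≥ -5, v − x ≥ 0, x − z ≥ 7.
Adding all 3 inequalities: the left sides telescope to 0, and the right sides sum to (-5) + 0 + 7 = 2. So 0 ≥ 2, which is false.

Unsatisfiable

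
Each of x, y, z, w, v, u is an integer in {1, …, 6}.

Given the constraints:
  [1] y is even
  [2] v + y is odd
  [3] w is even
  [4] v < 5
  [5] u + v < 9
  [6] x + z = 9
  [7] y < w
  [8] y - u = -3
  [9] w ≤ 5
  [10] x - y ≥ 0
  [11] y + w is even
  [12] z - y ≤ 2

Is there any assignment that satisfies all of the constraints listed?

Setting (x, y, z, w, v, u) = (5, 2, 4, 4, 3, 5) satisfies everything: constraint 5: u + v = 8; constraint 6: x + z = 9, and the others follow.

Satisfiable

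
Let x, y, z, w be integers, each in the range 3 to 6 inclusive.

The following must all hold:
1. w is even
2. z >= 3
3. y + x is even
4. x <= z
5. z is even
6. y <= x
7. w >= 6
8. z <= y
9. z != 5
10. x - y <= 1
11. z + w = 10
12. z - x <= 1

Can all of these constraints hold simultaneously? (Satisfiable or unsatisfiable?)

Satisfiable

Setting (x, y, z, w) = (4, 4, 4, 6) satisfies everything: constraint 10: x - y = 0; constraint 11: z + w = 10; constraint 12: z - x = 0, and the others follow.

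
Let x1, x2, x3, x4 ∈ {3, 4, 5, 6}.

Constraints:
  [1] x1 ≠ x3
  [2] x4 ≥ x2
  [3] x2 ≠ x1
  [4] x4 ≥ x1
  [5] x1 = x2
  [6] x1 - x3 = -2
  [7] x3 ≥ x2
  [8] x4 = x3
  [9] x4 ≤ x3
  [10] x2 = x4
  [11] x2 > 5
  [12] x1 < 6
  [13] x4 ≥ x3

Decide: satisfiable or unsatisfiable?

From constraints 5, 8, and 10, x1 = x2 = x4 = x3, so x1 = x3. But constraint 1 says x1 ≠ x3. Contradiction.

Unsatisfiable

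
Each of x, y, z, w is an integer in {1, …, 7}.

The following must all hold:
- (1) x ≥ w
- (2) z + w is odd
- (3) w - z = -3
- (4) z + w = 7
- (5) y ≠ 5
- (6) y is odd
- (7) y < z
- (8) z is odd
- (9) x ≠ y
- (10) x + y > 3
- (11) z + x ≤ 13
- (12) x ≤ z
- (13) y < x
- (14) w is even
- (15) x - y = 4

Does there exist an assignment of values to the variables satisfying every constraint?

Try x = 5, y = 1, z = 5, w = 2.
Check constraint 3: w - z = -3; constraint 4: z + w = 7; constraint 10: x + y = 6. The remaining constraints are straightforward to verify.

Satisfiable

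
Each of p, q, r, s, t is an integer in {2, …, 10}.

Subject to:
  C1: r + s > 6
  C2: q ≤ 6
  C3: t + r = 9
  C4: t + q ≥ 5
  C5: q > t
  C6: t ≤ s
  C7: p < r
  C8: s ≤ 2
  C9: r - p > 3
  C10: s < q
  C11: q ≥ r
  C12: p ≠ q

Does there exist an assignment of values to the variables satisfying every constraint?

From constraints 6 and 8: t ≤ s ≤ 2. From constraints 2 and 11: r ≤ q ≤ 6. Hence t + r ≤ 8. But constraint 3 requires t + r = 9, and 9 > 8. Contradiction.

Unsatisfiable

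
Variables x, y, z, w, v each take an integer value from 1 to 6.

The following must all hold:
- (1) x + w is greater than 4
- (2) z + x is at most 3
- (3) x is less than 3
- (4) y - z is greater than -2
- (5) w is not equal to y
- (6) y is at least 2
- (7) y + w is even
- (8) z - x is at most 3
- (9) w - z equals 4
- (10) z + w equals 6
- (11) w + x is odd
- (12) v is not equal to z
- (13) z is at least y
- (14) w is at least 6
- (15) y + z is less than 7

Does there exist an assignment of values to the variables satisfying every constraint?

Unsatisfiable

From constraints 6 and 13: z ≥ y ≥ 2. From constraint 14: w ≥ 6. Hence z + w ≥ 8. But constraint 10 requires z + w = 6, and 6 < 8. Contradiction.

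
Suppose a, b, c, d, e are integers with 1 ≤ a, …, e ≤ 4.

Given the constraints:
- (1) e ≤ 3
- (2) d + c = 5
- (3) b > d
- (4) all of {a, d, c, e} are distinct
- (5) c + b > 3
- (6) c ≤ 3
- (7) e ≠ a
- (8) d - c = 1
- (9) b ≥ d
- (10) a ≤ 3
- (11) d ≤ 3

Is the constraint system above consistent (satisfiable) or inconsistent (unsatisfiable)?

Constraints 1, 6, 10, and 11 confine each of a, d, c, e to the 3 values {1, …, 3} (the domain already gives each ≥ 1).
Constraint 4 requires all 4 of them to be distinct, but only 3 values are available — impossible by the pigeonhole principle.

Unsatisfiable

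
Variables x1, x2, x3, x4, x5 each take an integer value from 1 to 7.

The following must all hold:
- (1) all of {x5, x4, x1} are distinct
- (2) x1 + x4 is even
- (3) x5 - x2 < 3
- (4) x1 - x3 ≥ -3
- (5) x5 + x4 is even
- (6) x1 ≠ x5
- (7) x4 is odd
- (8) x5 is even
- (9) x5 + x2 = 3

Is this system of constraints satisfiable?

Unsatisfiable

Constraint 8 makes x5 even and constraint 7 makes x4 odd, so x5 + x4 must be odd. Constraint 5 says x5 + x4 is even — contradiction.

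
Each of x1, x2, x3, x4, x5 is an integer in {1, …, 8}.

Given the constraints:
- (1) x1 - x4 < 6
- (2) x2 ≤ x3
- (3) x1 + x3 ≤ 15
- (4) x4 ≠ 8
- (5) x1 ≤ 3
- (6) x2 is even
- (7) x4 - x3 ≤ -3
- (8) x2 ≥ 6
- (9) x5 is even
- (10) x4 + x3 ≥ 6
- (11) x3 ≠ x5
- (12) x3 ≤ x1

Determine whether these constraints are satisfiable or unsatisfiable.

From constraints 2 and 8: x3 ≥ x2 and x2 ≥ 6, so x3 ≥ 6. From constraints 5 and 12: x3 ≤ x1 and x1 ≤ 3, so x3 ≤ 3. But 3 < 6, so no value of x3 works.

Unsatisfiable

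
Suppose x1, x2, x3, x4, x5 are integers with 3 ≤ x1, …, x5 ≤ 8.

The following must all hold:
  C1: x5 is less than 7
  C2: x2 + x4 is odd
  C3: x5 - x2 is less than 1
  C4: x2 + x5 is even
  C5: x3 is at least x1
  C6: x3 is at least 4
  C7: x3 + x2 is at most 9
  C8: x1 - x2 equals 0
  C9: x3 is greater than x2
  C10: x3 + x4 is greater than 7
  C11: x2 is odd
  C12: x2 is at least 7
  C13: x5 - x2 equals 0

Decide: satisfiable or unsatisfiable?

Unsatisfiable

From constraint 6: x3 ≥ 4. From constraint 12: x2 ≥ 7. Hence x3 + x2 ≥ 11. But constraint 7 requires x3 + x2 ≤ 9, and 9 < 11. Contradiction.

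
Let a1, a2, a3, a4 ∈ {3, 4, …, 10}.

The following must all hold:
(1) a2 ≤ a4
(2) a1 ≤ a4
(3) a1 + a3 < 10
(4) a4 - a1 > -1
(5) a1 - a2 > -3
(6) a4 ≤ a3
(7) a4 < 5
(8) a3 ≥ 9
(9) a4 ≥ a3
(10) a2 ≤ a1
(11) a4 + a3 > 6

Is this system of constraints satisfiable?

Unsatisfiable

From constraints 8 and 9: a4 ≥ a3 and a3 ≥ 9, so a4 ≥ 9. From constraint 7: a4 ≤ 4. But 4 < 9, so no value of a4 works.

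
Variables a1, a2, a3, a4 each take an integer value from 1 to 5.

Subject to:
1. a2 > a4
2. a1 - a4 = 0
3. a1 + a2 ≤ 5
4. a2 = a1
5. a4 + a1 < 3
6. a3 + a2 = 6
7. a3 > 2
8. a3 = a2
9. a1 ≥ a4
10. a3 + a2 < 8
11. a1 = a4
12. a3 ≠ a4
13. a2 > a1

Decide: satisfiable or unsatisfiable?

From constraints 4, 8, and 11, a3 = a2 = a1 = a4, so a3 = a4. But constraint 12 says a3 ≠ a4. Contradiction.

Unsatisfiable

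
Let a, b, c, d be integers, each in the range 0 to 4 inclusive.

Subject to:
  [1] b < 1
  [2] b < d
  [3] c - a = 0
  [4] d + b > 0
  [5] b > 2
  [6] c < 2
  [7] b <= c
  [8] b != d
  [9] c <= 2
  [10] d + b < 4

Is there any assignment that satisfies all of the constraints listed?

From constraint 5: b ≥ 3. From constraints 7 and 9: b ≤ c and c ≤ 2, so b ≤ 2. But 2 < 3, so no value of b works.

Unsatisfiable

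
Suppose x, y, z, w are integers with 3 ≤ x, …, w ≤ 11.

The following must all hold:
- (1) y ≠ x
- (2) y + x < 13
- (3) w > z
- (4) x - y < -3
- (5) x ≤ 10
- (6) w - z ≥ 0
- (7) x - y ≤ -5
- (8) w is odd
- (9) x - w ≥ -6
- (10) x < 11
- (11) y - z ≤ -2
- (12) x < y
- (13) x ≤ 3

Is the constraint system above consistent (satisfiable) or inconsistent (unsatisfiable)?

Constraints 6, 7, 9, and 11 give x − w ≥ -6, w − z ≥ 0, z − y ≥ 2, y − x ≥ 5.
Adding all 4 inequalities: the left sides telescope to 0, and the right sides sum to (-6) + 0 + 2 + 5 = 1. So 0 ≥ 1, which is false.

Unsatisfiable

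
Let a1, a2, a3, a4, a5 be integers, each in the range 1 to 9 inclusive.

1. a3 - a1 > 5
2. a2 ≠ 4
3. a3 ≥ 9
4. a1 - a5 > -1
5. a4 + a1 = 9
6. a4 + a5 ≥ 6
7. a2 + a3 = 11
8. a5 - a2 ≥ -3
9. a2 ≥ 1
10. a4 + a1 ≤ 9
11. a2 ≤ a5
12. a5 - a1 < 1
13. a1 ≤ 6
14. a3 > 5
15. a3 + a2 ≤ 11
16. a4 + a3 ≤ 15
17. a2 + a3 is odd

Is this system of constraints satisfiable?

Try a1 = 3, a2 = 2, a3 = 9, a4 = 6, a5 = 2.
Check constraint 1: a3 - a1 = 6; constraint 4: a1 - a5 = 1; constraint 5: a4 + a1 = 9. The remaining constraints are straightforward to verify.

Satisfiable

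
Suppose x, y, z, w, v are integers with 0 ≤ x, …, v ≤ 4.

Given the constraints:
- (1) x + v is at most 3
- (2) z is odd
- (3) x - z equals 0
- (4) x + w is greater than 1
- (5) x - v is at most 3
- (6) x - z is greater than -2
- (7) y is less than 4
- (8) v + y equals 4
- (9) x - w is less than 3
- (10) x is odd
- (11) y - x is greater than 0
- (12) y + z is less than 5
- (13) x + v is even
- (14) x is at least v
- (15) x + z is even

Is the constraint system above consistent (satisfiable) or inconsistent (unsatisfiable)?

Satisfiable

Try x = 1, y = 3, z = 1, w = 1, v = 1.
Check constraint 1: x + v = 2; constraint 3: x - z = 0. The remaining constraints are straightforward to verify.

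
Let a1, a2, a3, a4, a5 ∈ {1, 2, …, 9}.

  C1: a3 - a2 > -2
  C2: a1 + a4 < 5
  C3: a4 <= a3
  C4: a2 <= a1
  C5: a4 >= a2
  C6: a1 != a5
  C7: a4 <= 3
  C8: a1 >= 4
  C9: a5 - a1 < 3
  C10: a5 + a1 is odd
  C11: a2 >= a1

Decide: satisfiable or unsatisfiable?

From constraints 8 and 11: a2 ≥ a1 and a1 ≥ 4, so a2 ≥ 4. From constraints 5 and 7: a2 ≤ a4 and a4 ≤ 3, so a2 ≤ 3. But 3 < 4, so no value of a2 works.

Unsatisfiable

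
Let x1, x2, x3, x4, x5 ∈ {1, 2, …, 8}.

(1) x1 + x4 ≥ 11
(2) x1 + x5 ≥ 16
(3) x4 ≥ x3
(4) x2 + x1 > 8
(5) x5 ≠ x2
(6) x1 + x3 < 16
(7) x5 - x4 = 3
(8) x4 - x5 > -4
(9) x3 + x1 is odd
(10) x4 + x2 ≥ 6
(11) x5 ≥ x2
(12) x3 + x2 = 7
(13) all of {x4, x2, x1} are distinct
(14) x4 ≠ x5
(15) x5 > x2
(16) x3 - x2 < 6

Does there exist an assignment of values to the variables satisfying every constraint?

Try x1 = 8, x2 = 2, x3 = 5, x4 = 5, x5 = 8.
Check constraint 1: x1 + x4 = 13; constraint 2: x1 + x5 = 16; constraint 4: x2 + x1 = 10. The remaining constraints are straightforward to verify.

Satisfiable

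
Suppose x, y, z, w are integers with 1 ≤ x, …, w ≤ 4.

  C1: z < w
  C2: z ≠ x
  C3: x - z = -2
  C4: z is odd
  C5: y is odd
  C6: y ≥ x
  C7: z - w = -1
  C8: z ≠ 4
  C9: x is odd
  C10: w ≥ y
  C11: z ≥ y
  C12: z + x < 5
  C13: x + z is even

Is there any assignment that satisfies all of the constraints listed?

Satisfiable

Setting (x, y, z, w) = (1, 3, 3, 4) satisfies everything: constraint 3: x - z = -2; constraint 7: z - w = -1, and the others follow.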